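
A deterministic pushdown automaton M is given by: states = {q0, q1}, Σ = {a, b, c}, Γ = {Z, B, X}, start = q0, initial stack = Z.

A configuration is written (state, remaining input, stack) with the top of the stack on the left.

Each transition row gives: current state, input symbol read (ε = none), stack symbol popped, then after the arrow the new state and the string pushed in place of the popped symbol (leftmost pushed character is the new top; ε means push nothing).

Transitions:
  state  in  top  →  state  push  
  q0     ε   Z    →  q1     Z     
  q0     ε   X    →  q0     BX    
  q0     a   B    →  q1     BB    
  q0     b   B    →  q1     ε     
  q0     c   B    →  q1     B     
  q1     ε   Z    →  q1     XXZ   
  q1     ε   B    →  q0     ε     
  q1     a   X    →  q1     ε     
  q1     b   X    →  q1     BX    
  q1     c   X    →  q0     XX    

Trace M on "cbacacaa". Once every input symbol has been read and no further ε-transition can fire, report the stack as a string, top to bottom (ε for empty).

(q0, cbacacaa, Z)
  ε-move, top Z: go to q1, push Z → (q1, cbacacaa, Z)
  ε-move, top Z: go to q1, push XXZ → (q1, cbacacaa, XXZ)
  read c, top X: go to q0, push XX → (q0, bacacaa, XXXZ)
  ε-move, top X: go to q0, push BX → (q0, bacacaa, BXXXZ)
  read b, top B: go to q1, push ε → (q1, acacaa, XXXZ)
  read a, top X: go to q1, push ε → (q1, cacaa, XXZ)
  read c, top X: go to q0, push XX → (q0, acaa, XXXZ)
  ε-move, top X: go to q0, push BX → (q0, acaa, BXXXZ)
  read a, top B: go to q1, push BB → (q1, caa, BBXXXZ)
  ε-move, top B: go to q0, push ε → (q0, caa, BXXXZ)
  read c, top B: go to q1, push B → (q1, aa, BXXXZ)
  ε-move, top B: go to q0, push ε → (q0, aa, XXXZ)
  ε-move, top X: go to q0, push BX → (q0, aa, BXXXZ)
  read a, top B: go to q1, push BB → (q1, a, BBXXXZ)
  ε-move, top B: go to q0, push ε → (q0, a, BXXXZ)
  read a, top B: go to q1, push BB → (q1, ε, BBXXXZ)
  ε-move, top B: go to q0, push ε → (q0, ε, BXXXZ)
All input consumed in state q0 with stack BXXXZ.

BXXXZ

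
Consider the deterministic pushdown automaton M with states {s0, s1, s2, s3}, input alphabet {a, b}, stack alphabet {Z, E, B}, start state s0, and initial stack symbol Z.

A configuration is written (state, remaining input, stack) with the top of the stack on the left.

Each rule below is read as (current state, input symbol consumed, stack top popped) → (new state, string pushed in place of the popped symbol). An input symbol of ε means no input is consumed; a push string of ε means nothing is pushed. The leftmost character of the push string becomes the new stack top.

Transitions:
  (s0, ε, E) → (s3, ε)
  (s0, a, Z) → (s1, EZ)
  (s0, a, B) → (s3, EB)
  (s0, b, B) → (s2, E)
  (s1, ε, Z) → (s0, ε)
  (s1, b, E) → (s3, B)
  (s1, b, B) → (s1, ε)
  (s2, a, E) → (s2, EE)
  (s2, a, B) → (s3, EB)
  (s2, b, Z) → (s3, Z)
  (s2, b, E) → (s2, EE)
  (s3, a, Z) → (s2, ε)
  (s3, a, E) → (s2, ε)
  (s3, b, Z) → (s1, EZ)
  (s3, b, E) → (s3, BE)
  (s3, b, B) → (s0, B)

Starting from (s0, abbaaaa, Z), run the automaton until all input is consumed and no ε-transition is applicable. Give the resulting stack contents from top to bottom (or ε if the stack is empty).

(s0, abbaaaa, Z) ⊢ (s1, bbaaaa, EZ) ⊢ (s3, baaaa, BZ) ⊢ (s0, aaaa, BZ) ⊢ (s3, aaa, EBZ) ⊢ (s2, aa, BZ) ⊢ (s3, a, EBZ) ⊢ (s2, ε, BZ)
All input consumed in state s2 with stack BZ.

BZ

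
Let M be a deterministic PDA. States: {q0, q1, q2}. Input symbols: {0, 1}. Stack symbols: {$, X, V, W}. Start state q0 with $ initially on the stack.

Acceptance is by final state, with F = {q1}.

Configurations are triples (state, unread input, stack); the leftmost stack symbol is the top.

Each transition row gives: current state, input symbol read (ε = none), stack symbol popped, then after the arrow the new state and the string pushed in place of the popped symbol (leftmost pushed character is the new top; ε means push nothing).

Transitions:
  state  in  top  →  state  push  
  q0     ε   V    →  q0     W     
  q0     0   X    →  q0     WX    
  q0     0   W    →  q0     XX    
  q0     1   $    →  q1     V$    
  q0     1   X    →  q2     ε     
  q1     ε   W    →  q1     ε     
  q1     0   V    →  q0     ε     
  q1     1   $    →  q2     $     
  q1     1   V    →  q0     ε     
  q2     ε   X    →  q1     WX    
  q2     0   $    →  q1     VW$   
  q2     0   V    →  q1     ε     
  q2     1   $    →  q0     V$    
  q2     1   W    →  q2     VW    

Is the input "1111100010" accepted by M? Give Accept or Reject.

Reject

(q0, 1111100010, $) ⊢ (q1, 111100010, V$) ⊢ (q0, 11100010, $) ⊢ (q1, 1100010, V$) ⊢ (q0, 100010, $) ⊢ (q1, 00010, V$) ⊢ (q0, 0010, $)
No transition applies at (q0, 0010, $); input not fully consumed.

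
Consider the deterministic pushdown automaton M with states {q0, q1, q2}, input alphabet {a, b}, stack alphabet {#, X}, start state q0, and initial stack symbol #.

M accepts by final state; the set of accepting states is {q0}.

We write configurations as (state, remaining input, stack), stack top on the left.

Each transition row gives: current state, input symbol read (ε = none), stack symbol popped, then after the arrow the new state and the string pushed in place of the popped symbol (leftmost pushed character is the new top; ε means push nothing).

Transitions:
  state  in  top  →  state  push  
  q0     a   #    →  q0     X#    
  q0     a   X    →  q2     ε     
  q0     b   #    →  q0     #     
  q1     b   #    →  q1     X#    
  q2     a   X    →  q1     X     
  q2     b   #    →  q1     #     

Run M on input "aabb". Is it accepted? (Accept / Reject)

Reject

(q0, aabb, #)
  read a, top #: go to q0, push X# → (q0, abb, X#)
  read a, top X: go to q2, push ε → (q2, bb, #)
  read b, top #: go to q1, push # → (q1, b, #)
  read b, top #: go to q1, push X# → (q1, ε, X#)
All input consumed; state q1 ∉ F and no further ε-move applies.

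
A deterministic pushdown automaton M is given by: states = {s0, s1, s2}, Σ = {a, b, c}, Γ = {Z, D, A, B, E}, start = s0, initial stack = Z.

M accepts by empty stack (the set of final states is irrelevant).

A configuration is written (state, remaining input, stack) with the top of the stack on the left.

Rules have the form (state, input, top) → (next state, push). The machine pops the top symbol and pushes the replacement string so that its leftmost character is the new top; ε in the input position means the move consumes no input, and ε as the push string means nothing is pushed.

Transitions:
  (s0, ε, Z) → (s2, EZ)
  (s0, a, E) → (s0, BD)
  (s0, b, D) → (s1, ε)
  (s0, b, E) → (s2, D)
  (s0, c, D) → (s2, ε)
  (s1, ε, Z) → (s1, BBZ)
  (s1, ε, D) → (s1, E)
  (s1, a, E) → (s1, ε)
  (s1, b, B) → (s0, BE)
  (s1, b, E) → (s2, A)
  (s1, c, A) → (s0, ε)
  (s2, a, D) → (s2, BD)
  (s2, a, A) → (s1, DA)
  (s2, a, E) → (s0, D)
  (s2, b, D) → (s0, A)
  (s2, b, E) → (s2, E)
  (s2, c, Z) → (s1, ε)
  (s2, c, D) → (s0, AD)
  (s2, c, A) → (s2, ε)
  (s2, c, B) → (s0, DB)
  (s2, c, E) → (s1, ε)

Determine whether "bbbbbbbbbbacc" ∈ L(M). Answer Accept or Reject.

Accept

(s0, bbbbbbbbbbacc, Z)
  ε-move, top Z: go to s2, push EZ → (s2, bbbbbbbbbbacc, EZ)
  read b, top E: go to s2, push E → (s2, bbbbbbbbbacc, EZ)
  read b, top E: go to s2, push E → (s2, bbbbbbbbacc, EZ)
  read b, top E: go to s2, push E → (s2, bbbbbbbacc, EZ)
  read b, top E: go to s2, push E → (s2, bbbbbbacc, EZ)
  read b, top E: go to s2, push E → (s2, bbbbbacc, EZ)
  read b, top E: go to s2, push E → (s2, bbbbacc, EZ)
  read b, top E: go to s2, push E → (s2, bbbacc, EZ)
  read b, top E: go to s2, push E → (s2, bbacc, EZ)
  read b, top E: go to s2, push E → (s2, bacc, EZ)
  read b, top E: go to s2, push E → (s2, acc, EZ)
  read a, top E: go to s0, push D → (s0, cc, DZ)
  read c, top D: go to s2, push ε → (s2, c, Z)
  read c, top Z: go to s1, push ε → (s1, ε, ε)
All input consumed and the stack is empty.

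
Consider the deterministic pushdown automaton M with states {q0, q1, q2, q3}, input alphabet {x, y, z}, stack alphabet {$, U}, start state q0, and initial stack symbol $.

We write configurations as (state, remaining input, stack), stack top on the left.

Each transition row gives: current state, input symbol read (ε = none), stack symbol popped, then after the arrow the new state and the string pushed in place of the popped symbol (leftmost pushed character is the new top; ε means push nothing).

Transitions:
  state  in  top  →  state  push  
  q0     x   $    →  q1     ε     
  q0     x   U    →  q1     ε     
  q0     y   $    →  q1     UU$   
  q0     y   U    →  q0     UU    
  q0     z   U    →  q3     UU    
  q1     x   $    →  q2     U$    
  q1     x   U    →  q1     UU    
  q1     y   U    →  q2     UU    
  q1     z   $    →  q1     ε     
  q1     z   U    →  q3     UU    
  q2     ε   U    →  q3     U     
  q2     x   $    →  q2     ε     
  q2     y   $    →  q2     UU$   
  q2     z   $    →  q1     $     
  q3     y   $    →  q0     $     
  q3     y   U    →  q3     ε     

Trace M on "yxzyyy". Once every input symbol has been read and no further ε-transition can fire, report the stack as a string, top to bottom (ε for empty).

U$

(q0, yxzyyy, $) ⊢ (q1, xzyyy, UU$) ⊢ (q1, zyyy, UUU$) ⊢ (q3, yyy, UUUU$) ⊢ (q3, yy, UUU$) ⊢ (q3, y, UU$) ⊢ (q3, ε, U$)
All input consumed in state q3 with stack U$.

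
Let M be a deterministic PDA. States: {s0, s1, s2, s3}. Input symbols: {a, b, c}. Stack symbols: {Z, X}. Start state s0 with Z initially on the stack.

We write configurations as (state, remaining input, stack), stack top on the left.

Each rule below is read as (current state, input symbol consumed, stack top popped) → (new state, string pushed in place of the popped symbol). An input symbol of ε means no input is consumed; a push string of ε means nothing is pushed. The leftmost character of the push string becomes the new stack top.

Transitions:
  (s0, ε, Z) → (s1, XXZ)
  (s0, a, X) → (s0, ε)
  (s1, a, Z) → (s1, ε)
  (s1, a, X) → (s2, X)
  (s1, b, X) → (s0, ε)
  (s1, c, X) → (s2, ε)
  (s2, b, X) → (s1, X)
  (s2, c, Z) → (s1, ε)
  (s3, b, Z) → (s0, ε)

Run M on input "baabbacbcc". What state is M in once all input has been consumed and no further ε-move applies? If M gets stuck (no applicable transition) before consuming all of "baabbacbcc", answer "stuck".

s1

(s0, baabbacbcc, Z)
  ε-move, top Z: go to s1, push XXZ → (s1, baabbacbcc, XXZ)
  read b, top X: go to s0, push ε → (s0, aabbacbcc, XZ)
  read a, top X: go to s0, push ε → (s0, abbacbcc, Z)
  ε-move, top Z: go to s1, push XXZ → (s1, abbacbcc, XXZ)
  read a, top X: go to s2, push X → (s2, bbacbcc, XXZ)
  read b, top X: go to s1, push X → (s1, bacbcc, XXZ)
  read b, top X: go to s0, push ε → (s0, acbcc, XZ)
  read a, top X: go to s0, push ε → (s0, cbcc, Z)
  ε-move, top Z: go to s1, push XXZ → (s1, cbcc, XXZ)
  read c, top X: go to s2, push ε → (s2, bcc, XZ)
  read b, top X: go to s1, push X → (s1, cc, XZ)
  read c, top X: go to s2, push ε → (s2, c, Z)
  read c, top Z: go to s1, push ε → (s1, ε, ε)
All input consumed; M is in state s1.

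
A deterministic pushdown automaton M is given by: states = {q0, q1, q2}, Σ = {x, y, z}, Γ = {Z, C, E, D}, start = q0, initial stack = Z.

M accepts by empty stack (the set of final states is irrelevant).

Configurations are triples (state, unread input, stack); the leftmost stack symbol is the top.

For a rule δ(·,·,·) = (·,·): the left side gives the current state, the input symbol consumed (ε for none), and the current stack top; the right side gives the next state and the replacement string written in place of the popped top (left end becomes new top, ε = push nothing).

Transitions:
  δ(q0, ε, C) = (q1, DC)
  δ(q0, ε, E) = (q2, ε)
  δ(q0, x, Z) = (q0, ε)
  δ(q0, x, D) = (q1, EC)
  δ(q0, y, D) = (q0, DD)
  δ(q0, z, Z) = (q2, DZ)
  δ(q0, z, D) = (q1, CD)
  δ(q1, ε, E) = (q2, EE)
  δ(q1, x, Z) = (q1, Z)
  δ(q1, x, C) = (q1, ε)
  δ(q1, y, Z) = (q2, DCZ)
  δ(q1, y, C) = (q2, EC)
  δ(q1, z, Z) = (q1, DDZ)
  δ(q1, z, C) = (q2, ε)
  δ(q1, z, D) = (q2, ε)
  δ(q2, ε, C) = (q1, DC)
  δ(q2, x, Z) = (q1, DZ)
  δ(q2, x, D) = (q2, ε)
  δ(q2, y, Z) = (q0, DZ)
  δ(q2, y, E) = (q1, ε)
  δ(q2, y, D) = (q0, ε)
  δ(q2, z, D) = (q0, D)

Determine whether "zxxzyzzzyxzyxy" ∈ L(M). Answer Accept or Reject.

Reject

(q0, zxxzyzzzyxzyxy, Z)
  read z, top Z: go to q2, push DZ → (q2, xxzyzzzyxzyxy, DZ)
  read x, top D: go to q2, push ε → (q2, xzyzzzyxzyxy, Z)
  read x, top Z: go to q1, push DZ → (q1, zyzzzyxzyxy, DZ)
  read z, top D: go to q2, push ε → (q2, yzzzyxzyxy, Z)
  read y, top Z: go to q0, push DZ → (q0, zzzyxzyxy, DZ)
  read z, top D: go to q1, push CD → (q1, zzyxzyxy, CDZ)
  read z, top C: go to q2, push ε → (q2, zyxzyxy, DZ)
  read z, top D: go to q0, push D → (q0, yxzyxy, DZ)
  read y, top D: go to q0, push DD → (q0, xzyxy, DDZ)
  read x, top D: go to q1, push EC → (q1, zyxy, ECDZ)
  ε-move, top E: go to q2, push EE → (q2, zyxy, EECDZ)
No transition applies at (q2, zyxy, EECDZ); input not fully consumed.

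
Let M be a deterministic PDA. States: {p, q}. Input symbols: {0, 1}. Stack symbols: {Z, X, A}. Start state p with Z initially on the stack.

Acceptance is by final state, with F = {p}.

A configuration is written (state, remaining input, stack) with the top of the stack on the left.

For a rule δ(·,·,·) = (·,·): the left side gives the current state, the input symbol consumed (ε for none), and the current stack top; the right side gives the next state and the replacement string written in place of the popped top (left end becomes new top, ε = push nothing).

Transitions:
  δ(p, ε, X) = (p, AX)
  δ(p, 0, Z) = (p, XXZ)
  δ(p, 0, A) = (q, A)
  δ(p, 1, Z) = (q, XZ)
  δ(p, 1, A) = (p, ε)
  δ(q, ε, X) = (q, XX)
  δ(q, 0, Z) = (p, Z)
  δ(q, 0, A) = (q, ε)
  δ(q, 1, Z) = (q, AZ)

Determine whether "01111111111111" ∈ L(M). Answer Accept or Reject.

(p, 01111111111111, Z) ⊢ (p, 1111111111111, XXZ) ⊢ (p, 1111111111111, AXXZ) ⊢ (p, 111111111111, XXZ) ⊢ (p, 111111111111, AXXZ) ⊢ (p, 11111111111, XXZ) ⊢ (p, 11111111111, AXXZ) ⊢ (p, 1111111111, XXZ) ⊢ (p, 1111111111, AXXZ) ⊢ (p, 111111111, XXZ) ⊢ (p, 111111111, AXXZ) ⊢ (p, 11111111, XXZ) ⊢ (p, 11111111, AXXZ) ⊢ (p, 1111111, XXZ) ⊢ (p, 1111111, AXXZ) ⊢ (p, 111111, XXZ) ⊢ (p, 111111, AXXZ) ⊢ (p, 11111, XXZ) ⊢ (p, 11111, AXXZ) ⊢ (p, 1111, XXZ) ⊢ (p, 1111, AXXZ) ⊢ (p, 111, XXZ) ⊢ (p, 111, AXXZ) ⊢ (p, 11, XXZ) ⊢ (p, 11, AXXZ) ⊢ (p, 1, XXZ) ⊢ (p, 1, AXXZ) ⊢ (p, ε, XXZ)
All input consumed; state p ∈ F.

Accept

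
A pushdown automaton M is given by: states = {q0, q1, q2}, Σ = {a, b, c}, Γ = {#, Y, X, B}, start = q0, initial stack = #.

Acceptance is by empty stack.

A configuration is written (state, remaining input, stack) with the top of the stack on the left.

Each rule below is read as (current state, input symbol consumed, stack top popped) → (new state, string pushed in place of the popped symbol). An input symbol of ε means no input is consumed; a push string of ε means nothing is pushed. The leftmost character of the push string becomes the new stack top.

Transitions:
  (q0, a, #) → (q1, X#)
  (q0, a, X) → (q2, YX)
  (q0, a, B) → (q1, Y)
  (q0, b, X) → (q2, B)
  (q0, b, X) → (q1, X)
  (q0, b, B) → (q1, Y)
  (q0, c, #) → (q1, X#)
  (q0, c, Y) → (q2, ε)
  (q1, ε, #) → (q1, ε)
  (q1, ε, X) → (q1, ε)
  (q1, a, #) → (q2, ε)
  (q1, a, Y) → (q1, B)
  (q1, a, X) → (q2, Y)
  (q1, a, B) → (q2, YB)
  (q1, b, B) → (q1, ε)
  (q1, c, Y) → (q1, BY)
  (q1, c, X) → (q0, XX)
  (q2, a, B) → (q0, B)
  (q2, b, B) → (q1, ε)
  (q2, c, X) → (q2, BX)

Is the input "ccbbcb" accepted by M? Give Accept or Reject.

One accepting computation: (q0, ccbbcb, #) ⊢ (q1, cbbcb, X#) ⊢ (q0, bbcb, XX#) ⊢ (q2, bcb, BX#) ⊢ (q1, cb, X#) ⊢ (q0, b, XX#) ⊢ (q1, ε, XX#) ⊢ (q1, ε, X#) ⊢ (q1, ε, #) ⊢ (q1, ε, ε)
All input consumed and the stack is empty.

Accept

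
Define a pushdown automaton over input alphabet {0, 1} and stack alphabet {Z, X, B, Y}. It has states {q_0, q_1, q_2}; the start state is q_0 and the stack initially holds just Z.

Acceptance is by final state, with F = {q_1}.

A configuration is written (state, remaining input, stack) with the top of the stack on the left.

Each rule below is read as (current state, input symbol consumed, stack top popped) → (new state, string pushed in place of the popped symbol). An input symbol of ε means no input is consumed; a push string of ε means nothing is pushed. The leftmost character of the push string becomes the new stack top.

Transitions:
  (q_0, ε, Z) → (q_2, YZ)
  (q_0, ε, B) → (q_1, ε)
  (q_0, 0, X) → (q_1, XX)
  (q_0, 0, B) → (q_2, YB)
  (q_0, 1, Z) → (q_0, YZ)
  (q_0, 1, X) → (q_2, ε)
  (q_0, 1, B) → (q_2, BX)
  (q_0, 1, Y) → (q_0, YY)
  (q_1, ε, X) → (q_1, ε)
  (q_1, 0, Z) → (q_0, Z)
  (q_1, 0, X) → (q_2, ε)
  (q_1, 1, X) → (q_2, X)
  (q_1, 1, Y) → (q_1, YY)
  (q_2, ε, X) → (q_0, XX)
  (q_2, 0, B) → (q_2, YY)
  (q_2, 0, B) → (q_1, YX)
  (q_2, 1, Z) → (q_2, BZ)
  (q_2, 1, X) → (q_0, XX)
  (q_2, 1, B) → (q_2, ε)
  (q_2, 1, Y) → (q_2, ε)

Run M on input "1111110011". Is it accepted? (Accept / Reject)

No computation consumes all input and reaches a final state.

Reject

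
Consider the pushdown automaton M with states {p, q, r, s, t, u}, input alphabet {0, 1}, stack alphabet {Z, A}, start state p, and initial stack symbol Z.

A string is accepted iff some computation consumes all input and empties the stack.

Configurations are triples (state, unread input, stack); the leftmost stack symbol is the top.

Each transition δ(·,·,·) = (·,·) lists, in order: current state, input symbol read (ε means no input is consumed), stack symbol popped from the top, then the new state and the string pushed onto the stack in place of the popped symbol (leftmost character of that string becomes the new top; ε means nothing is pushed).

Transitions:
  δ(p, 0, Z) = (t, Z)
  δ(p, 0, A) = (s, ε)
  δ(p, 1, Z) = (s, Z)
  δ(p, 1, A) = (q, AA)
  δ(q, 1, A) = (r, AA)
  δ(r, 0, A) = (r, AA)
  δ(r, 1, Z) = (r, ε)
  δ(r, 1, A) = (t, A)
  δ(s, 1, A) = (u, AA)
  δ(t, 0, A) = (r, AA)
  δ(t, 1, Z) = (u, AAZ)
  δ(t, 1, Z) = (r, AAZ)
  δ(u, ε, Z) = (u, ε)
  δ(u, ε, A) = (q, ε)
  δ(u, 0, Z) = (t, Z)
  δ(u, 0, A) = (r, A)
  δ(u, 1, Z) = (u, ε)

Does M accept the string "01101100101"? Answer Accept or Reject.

Reject

No computation consumes all input and empties the stack.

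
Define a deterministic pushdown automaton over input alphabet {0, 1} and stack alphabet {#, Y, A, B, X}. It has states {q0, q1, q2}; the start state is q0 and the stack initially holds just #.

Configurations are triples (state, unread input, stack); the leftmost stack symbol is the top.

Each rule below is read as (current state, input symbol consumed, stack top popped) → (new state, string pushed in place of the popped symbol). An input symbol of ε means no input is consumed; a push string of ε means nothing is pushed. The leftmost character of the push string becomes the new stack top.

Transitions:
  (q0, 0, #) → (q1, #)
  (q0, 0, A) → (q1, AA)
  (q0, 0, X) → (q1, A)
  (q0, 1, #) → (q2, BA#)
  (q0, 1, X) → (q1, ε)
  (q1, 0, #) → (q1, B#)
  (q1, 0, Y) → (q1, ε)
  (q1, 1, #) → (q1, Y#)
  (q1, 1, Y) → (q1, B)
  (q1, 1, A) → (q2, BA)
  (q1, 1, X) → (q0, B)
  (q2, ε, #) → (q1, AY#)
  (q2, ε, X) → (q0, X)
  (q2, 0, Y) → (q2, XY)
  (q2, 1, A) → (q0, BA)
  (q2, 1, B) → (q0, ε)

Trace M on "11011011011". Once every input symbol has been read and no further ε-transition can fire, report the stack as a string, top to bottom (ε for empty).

(q0, 11011011011, #)
  read 1, top #: go to q2, push BA# → (q2, 1011011011, BA#)
  read 1, top B: go to q0, push ε → (q0, 011011011, A#)
  read 0, top A: go to q1, push AA → (q1, 11011011, AA#)
  read 1, top A: go to q2, push BA → (q2, 1011011, BAA#)
  read 1, top B: go to q0, push ε → (q0, 011011, AA#)
  read 0, top A: go to q1, push AA → (q1, 11011, AAA#)
  read 1, top A: go to q2, push BA → (q2, 1011, BAAA#)
  read 1, top B: go to q0, push ε → (q0, 011, AAA#)
  read 0, top A: go to q1, push AA → (q1, 11, AAAA#)
  read 1, top A: go to q2, push BA → (q2, 1, BAAAA#)
  read 1, top B: go to q0, push ε → (q0, ε, AAAA#)
All input consumed in state q0 with stack AAAA#.

AAAA#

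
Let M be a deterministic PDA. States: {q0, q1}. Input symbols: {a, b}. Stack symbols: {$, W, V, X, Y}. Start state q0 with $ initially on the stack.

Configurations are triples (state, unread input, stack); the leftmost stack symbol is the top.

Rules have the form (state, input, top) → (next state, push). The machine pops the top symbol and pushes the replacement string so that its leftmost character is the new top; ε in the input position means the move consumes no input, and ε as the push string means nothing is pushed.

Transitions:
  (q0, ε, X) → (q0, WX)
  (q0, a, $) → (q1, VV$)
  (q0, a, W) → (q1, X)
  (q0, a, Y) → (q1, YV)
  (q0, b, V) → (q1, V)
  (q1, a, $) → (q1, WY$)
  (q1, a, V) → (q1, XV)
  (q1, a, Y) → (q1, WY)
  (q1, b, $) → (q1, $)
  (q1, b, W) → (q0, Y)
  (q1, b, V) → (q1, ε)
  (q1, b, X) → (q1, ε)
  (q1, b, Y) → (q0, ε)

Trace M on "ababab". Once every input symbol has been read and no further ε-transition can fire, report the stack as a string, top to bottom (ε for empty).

(q0, ababab, $) ⊢ (q1, babab, VV$) ⊢ (q1, abab, V$) ⊢ (q1, bab, XV$) ⊢ (q1, ab, V$) ⊢ (q1, b, XV$) ⊢ (q1, ε, V$)
All input consumed in state q1 with stack V$.

V$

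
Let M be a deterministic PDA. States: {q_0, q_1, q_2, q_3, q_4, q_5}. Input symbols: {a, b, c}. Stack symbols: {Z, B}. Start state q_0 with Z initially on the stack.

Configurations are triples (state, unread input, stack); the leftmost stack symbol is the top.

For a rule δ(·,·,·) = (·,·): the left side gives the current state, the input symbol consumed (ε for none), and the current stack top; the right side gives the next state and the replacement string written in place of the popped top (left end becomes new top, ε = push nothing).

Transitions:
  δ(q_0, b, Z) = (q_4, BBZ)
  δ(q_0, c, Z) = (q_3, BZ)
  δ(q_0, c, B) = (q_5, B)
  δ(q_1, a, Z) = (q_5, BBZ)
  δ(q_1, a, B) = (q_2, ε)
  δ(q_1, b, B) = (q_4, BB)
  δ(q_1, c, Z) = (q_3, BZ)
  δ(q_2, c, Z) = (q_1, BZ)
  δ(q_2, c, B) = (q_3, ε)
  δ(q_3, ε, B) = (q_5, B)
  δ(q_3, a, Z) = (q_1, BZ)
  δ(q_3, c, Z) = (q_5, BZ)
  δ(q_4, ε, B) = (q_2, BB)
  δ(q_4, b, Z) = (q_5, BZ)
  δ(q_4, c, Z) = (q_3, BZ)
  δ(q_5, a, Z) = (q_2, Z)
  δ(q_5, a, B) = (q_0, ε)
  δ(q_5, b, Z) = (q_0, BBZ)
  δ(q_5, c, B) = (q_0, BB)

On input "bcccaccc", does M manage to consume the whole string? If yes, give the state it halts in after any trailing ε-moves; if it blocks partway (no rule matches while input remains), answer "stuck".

q_5

(q_0, bcccaccc, Z)
  read b, top Z: go to q_4, push BBZ → (q_4, cccaccc, BBZ)
  ε-move, top B: go to q_2, push BB → (q_2, cccaccc, BBBZ)
  read c, top B: go to q_3, push ε → (q_3, ccaccc, BBZ)
  ε-move, top B: go to q_5, push B → (q_5, ccaccc, BBZ)
  read c, top B: go to q_0, push BB → (q_0, caccc, BBBZ)
  read c, top B: go to q_5, push B → (q_5, accc, BBBZ)
  read a, top B: go to q_0, push ε → (q_0, ccc, BBZ)
  read c, top B: go to q_5, push B → (q_5, cc, BBZ)
  read c, top B: go to q_0, push BB → (q_0, c, BBBZ)
  read c, top B: go to q_5, push B → (q_5, ε, BBBZ)
All input consumed; M is in state q_5.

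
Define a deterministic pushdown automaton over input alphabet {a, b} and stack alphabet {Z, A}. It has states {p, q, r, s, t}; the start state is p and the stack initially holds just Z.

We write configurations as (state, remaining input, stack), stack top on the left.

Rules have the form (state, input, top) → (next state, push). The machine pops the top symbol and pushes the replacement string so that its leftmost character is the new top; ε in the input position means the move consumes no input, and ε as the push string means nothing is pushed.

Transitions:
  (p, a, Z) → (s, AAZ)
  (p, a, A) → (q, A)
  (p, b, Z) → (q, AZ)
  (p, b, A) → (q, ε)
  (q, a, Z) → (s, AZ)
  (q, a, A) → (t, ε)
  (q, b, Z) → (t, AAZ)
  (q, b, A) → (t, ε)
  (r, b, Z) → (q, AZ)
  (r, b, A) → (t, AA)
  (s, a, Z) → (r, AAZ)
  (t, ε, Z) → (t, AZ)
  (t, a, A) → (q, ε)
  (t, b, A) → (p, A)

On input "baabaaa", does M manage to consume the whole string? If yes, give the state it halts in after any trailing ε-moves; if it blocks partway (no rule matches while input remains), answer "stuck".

(p, baabaaa, Z)
  read b, top Z: go to q, push AZ → (q, aabaaa, AZ)
  read a, top A: go to t, push ε → (t, abaaa, Z)
  ε-move, top Z: go to t, push AZ → (t, abaaa, AZ)
  read a, top A: go to q, push ε → (q, baaa, Z)
  read b, top Z: go to t, push AAZ → (t, aaa, AAZ)
  read a, top A: go to q, push ε → (q, aa, AZ)
  read a, top A: go to t, push ε → (t, a, Z)
  ε-move, top Z: go to t, push AZ → (t, a, AZ)
  read a, top A: go to q, push ε → (q, ε, Z)
All input consumed; M is in state q.

q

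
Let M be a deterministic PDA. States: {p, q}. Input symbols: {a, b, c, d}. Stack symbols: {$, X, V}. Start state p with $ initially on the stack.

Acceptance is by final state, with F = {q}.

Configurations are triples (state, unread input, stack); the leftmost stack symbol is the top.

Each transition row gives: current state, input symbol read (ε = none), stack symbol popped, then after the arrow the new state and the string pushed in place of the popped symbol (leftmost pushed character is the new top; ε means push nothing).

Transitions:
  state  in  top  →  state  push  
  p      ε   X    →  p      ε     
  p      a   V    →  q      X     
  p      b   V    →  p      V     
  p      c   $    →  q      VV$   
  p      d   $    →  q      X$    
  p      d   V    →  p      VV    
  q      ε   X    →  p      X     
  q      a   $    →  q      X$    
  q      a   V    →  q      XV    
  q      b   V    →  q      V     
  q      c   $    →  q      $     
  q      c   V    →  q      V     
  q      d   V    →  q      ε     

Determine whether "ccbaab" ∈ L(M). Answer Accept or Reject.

Reject

(p, ccbaab, $)
  read c, top $: go to q, push VV$ → (q, cbaab, VV$)
  read c, top V: go to q, push V → (q, baab, VV$)
  read b, top V: go to q, push V → (q, aab, VV$)
  read a, top V: go to q, push XV → (q, ab, XVV$)
  ε-move, top X: go to p, push X → (p, ab, XVV$)
  ε-move, top X: go to p, push ε → (p, ab, VV$)
  read a, top V: go to q, push X → (q, b, XV$)
  ε-move, top X: go to p, push X → (p, b, XV$)
  ε-move, top X: go to p, push ε → (p, b, V$)
  read b, top V: go to p, push V → (p, ε, V$)
All input consumed; state p ∉ F and no further ε-move applies.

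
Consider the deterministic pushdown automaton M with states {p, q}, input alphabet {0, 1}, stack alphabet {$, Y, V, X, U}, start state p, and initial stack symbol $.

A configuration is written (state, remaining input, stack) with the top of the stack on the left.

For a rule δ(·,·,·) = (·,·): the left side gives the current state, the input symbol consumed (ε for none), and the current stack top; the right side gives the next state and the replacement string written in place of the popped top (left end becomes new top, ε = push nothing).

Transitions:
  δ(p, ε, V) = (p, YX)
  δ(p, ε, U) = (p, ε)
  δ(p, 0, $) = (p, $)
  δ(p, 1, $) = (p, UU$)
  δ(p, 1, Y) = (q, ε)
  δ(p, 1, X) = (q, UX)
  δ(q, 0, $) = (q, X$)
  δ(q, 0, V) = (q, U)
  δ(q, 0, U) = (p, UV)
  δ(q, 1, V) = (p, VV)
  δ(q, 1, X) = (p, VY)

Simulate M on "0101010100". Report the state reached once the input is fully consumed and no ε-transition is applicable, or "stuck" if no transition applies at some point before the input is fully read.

(p, 0101010100, $)
  read 0, top $: go to p, push $ → (p, 101010100, $)
  read 1, top $: go to p, push UU$ → (p, 01010100, UU$)
  ε-move, top U: go to p, push ε → (p, 01010100, U$)
  ε-move, top U: go to p, push ε → (p, 01010100, $)
  read 0, top $: go to p, push $ → (p, 1010100, $)
  read 1, top $: go to p, push UU$ → (p, 010100, UU$)
  ε-move, top U: go to p, push ε → (p, 010100, U$)
  ε-move, top U: go to p, push ε → (p, 010100, $)
  read 0, top $: go to p, push $ → (p, 10100, $)
  read 1, top $: go to p, push UU$ → (p, 0100, UU$)
  ε-move, top U: go to p, push ε → (p, 0100, U$)
  ε-move, top U: go to p, push ε → (p, 0100, $)
  read 0, top $: go to p, push $ → (p, 100, $)
  read 1, top $: go to p, push UU$ → (p, 00, UU$)
  ε-move, top U: go to p, push ε → (p, 00, U$)
  ε-move, top U: go to p, push ε → (p, 00, $)
  read 0, top $: go to p, push $ → (p, 0, $)
  read 0, top $: go to p, push $ → (p, ε, $)
All input consumed; M is in state p.

p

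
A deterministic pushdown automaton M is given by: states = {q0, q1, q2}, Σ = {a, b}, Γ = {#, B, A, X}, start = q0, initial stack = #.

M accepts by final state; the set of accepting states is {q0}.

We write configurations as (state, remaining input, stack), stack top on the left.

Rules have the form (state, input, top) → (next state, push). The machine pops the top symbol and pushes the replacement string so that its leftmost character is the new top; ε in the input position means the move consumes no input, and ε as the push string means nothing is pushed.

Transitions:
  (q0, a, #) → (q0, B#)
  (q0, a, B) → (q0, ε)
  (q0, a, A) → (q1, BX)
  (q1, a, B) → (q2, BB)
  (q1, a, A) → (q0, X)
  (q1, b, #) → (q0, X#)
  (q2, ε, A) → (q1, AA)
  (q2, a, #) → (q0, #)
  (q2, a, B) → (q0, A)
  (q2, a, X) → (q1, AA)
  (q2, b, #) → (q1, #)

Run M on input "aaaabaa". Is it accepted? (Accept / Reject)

Reject

(q0, aaaabaa, #)
  read a, top #: go to q0, push B# → (q0, aaabaa, B#)
  read a, top B: go to q0, push ε → (q0, aabaa, #)
  read a, top #: go to q0, push B# → (q0, abaa, B#)
  read a, top B: go to q0, push ε → (q0, baa, #)
No transition applies at (q0, baa, #); input not fully consumed.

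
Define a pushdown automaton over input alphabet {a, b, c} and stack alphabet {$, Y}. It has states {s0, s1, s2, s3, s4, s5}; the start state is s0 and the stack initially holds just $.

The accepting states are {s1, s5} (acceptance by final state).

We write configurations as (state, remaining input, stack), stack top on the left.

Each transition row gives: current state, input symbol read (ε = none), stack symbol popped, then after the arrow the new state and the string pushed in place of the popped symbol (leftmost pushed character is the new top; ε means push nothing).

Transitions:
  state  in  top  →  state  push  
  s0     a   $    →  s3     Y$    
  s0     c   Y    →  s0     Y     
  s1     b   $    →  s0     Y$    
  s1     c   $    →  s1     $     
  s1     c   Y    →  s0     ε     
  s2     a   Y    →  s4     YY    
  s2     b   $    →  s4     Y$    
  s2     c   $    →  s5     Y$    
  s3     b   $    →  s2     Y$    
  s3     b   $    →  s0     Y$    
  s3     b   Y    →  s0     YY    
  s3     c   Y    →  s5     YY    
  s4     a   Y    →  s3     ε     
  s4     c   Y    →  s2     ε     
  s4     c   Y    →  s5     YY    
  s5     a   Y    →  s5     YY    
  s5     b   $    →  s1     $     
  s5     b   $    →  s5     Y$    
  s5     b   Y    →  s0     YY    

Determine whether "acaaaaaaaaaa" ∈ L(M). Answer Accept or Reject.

One accepting computation: (s0, acaaaaaaaaaa, $) ⊢ (s3, caaaaaaaaaa, Y$) ⊢ (s5, aaaaaaaaaa, YY$) ⊢ (s5, aaaaaaaaa, YYY$) ⊢ (s5, aaaaaaaa, YYYY$) ⊢ (s5, aaaaaaa, YYYYY$) ⊢ (s5, aaaaaa, YYYYYY$) ⊢ (s5, aaaaa, YYYYYYY$) ⊢ (s5, aaaa, YYYYYYYY$) ⊢ (s5, aaa, YYYYYYYYY$) ⊢ (s5, aa, YYYYYYYYYY$) ⊢ (s5, a, YYYYYYYYYYY$) ⊢ (s5, ε, YYYYYYYYYYYY$)
All input consumed and state s5 ∈ F.

Accept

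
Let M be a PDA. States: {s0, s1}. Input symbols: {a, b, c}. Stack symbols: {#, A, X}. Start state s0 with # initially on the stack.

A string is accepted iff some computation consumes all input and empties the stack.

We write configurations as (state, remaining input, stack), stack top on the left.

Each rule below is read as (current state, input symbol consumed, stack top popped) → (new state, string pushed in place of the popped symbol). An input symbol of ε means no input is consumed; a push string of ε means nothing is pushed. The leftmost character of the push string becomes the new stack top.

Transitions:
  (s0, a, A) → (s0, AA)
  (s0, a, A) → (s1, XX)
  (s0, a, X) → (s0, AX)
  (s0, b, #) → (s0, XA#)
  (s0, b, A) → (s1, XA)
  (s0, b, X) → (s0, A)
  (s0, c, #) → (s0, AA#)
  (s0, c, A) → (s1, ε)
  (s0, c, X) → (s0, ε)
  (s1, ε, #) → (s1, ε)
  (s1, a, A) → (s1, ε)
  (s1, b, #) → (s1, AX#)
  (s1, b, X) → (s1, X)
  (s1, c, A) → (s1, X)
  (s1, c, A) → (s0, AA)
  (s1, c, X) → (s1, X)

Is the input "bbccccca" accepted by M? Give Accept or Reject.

Accept

One accepting computation: (s0, bbccccca, #) ⊢ (s0, bccccca, XA#) ⊢ (s0, ccccca, AA#) ⊢ (s1, cccca, A#) ⊢ (s0, ccca, AA#) ⊢ (s1, cca, A#) ⊢ (s0, ca, AA#) ⊢ (s1, a, A#) ⊢ (s1, ε, #) ⊢ (s1, ε, ε)
All input consumed and the stack is empty.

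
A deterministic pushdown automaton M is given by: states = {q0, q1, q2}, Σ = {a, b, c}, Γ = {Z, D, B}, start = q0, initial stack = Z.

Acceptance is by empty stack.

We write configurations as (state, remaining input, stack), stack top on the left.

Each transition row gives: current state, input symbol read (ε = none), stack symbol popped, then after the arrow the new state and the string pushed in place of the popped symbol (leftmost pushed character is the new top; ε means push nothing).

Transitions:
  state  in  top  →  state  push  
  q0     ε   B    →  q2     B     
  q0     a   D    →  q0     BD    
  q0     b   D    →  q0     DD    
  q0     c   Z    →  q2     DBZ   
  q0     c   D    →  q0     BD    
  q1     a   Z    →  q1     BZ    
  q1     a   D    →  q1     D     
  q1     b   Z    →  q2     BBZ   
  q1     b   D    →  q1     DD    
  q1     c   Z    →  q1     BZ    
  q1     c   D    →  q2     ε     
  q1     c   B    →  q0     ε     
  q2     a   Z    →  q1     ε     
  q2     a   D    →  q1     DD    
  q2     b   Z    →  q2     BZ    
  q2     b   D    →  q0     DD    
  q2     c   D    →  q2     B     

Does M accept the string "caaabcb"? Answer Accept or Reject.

Reject

(q0, caaabcb, Z) ⊢ (q2, aaabcb, DBZ) ⊢ (q1, aabcb, DDBZ) ⊢ (q1, abcb, DDBZ) ⊢ (q1, bcb, DDBZ) ⊢ (q1, cb, DDDBZ) ⊢ (q2, b, DDBZ) ⊢ (q0, ε, DDDBZ)
All input consumed; stack is DDDBZ, not empty, and no further ε-move applies.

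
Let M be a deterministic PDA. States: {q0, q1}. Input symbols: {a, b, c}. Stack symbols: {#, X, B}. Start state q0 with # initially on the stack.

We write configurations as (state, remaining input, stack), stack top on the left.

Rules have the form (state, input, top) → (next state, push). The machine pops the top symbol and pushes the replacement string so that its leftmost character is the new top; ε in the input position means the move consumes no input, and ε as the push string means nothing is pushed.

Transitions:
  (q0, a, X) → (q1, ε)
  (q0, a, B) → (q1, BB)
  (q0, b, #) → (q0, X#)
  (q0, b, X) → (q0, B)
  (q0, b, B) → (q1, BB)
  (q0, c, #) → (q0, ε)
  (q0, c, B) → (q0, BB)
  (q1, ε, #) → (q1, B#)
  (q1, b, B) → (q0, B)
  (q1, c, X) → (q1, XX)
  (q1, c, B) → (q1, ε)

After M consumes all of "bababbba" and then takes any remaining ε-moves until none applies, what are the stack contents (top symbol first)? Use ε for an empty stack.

BBBB#

(q0, bababbba, #)
  read b, top #: go to q0, push X# → (q0, ababbba, X#)
  read a, top X: go to q1, push ε → (q1, babbba, #)
  ε-move, top #: go to q1, push B# → (q1, babbba, B#)
  read b, top B: go to q0, push B → (q0, abbba, B#)
  read a, top B: go to q1, push BB → (q1, bbba, BB#)
  read b, top B: go to q0, push B → (q0, bba, BB#)
  read b, top B: go to q1, push BB → (q1, ba, BBB#)
  read b, top B: go to q0, push B → (q0, a, BBB#)
  read a, top B: go to q1, push BB → (q1, ε, BBBB#)
All input consumed in state q1 with stack BBBB#.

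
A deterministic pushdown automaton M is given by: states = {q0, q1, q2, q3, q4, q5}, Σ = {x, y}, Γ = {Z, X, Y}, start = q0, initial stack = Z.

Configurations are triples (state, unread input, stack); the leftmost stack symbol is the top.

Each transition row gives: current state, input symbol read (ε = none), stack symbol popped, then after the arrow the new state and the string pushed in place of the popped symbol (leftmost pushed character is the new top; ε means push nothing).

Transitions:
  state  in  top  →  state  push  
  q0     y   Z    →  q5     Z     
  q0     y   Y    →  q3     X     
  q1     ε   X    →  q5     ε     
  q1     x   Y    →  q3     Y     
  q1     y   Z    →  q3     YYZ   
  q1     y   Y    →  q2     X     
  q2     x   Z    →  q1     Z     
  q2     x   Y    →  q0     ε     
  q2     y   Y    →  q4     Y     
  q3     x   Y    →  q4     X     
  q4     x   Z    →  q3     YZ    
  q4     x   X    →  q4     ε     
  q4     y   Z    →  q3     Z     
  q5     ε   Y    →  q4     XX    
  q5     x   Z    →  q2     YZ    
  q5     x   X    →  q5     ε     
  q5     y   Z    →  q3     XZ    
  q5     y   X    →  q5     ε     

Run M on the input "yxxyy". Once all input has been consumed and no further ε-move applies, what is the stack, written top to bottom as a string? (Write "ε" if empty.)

(q0, yxxyy, Z) ⊢ (q5, xxyy, Z) ⊢ (q2, xyy, YZ) ⊢ (q0, yy, Z) ⊢ (q5, y, Z) ⊢ (q3, ε, XZ)
All input consumed in state q3 with stack XZ.

XZ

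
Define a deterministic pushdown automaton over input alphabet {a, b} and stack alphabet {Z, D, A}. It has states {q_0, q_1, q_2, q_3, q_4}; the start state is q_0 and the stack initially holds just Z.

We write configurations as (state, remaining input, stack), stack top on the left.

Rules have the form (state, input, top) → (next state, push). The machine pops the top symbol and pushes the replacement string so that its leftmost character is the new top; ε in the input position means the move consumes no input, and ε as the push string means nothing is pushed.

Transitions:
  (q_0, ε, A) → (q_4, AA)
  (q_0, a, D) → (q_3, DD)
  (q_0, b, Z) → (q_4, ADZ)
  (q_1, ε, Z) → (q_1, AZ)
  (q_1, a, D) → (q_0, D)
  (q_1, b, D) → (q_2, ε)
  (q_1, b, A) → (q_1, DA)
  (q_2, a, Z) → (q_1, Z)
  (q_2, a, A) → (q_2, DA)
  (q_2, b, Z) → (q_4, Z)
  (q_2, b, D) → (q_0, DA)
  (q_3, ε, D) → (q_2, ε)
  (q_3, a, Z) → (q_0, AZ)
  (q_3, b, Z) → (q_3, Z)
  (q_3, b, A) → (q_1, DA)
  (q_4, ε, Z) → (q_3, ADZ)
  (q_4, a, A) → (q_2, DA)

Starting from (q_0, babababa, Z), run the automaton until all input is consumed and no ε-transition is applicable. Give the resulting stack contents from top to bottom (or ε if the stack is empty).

(q_0, babababa, Z)
  read b, top Z: go to q_4, push ADZ → (q_4, abababa, ADZ)
  read a, top A: go to q_2, push DA → (q_2, bababa, DADZ)
  read b, top D: go to q_0, push DA → (q_0, ababa, DAADZ)
  read a, top D: go to q_3, push DD → (q_3, baba, DDAADZ)
  ε-move, top D: go to q_2, push ε → (q_2, baba, DAADZ)
  read b, top D: go to q_0, push DA → (q_0, aba, DAAADZ)
  read a, top D: go to q_3, push DD → (q_3, ba, DDAAADZ)
  ε-move, top D: go to q_2, push ε → (q_2, ba, DAAADZ)
  read b, top D: go to q_0, push DA → (q_0, a, DAAAADZ)
  read a, top D: go to q_3, push DD → (q_3, ε, DDAAAADZ)
  ε-move, top D: go to q_2, push ε → (q_2, ε, DAAAADZ)
All input consumed in state q_2 with stack DAAAADZ.

DAAAADZ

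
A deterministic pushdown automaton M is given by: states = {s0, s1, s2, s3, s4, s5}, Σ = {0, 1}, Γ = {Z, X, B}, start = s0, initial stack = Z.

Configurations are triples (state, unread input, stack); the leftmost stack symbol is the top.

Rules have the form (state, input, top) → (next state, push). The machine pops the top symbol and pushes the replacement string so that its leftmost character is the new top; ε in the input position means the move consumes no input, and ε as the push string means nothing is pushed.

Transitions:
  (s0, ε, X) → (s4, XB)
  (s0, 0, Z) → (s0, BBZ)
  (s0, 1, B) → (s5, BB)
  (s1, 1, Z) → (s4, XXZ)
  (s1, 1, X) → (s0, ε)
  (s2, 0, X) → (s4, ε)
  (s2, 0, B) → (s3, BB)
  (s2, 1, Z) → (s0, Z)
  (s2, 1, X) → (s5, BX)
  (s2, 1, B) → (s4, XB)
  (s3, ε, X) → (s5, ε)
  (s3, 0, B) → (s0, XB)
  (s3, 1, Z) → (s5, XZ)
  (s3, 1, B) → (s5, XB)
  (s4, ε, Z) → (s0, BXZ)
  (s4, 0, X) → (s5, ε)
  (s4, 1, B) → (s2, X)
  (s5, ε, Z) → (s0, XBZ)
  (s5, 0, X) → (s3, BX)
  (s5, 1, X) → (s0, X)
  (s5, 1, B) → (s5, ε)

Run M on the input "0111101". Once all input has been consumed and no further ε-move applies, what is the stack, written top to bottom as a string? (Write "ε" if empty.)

(s0, 0111101, Z)
  read 0, top Z: go to s0, push BBZ → (s0, 111101, BBZ)
  read 1, top B: go to s5, push BB → (s5, 11101, BBBZ)
  read 1, top B: go to s5, push ε → (s5, 1101, BBZ)
  read 1, top B: go to s5, push ε → (s5, 101, BZ)
  read 1, top B: go to s5, push ε → (s5, 01, Z)
  ε-move, top Z: go to s0, push XBZ → (s0, 01, XBZ)
  ε-move, top X: go to s4, push XB → (s4, 01, XBBZ)
  read 0, top X: go to s5, push ε → (s5, 1, BBZ)
  read 1, top B: go to s5, push ε → (s5, ε, BZ)
All input consumed in state s5 with stack BZ.

BZ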